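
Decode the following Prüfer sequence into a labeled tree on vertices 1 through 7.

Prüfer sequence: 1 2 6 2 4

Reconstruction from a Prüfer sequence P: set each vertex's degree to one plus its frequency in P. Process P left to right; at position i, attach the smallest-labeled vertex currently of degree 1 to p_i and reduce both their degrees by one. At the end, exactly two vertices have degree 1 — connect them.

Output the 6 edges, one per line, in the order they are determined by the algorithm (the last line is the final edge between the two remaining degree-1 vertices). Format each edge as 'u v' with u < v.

Answer: 1 3
1 2
5 6
2 6
2 4
4 7

Derivation:
Initial degrees: {1:2, 2:3, 3:1, 4:2, 5:1, 6:2, 7:1}
Step 1: smallest deg-1 vertex = 3, p_1 = 1. Add edge {1,3}. Now deg[3]=0, deg[1]=1.
Step 2: smallest deg-1 vertex = 1, p_2 = 2. Add edge {1,2}. Now deg[1]=0, deg[2]=2.
Step 3: smallest deg-1 vertex = 5, p_3 = 6. Add edge {5,6}. Now deg[5]=0, deg[6]=1.
Step 4: smallest deg-1 vertex = 6, p_4 = 2. Add edge {2,6}. Now deg[6]=0, deg[2]=1.
Step 5: smallest deg-1 vertex = 2, p_5 = 4. Add edge {2,4}. Now deg[2]=0, deg[4]=1.
Final: two remaining deg-1 vertices are 4, 7. Add edge {4,7}.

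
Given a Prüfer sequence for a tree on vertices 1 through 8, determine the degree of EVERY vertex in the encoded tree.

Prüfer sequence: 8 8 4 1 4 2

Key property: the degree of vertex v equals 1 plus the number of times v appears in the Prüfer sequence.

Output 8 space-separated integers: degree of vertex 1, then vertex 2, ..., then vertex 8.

p_1 = 8: count[8] becomes 1
p_2 = 8: count[8] becomes 2
p_3 = 4: count[4] becomes 1
p_4 = 1: count[1] becomes 1
p_5 = 4: count[4] becomes 2
p_6 = 2: count[2] becomes 1
Degrees (1 + count): deg[1]=1+1=2, deg[2]=1+1=2, deg[3]=1+0=1, deg[4]=1+2=3, deg[5]=1+0=1, deg[6]=1+0=1, deg[7]=1+0=1, deg[8]=1+2=3

Answer: 2 2 1 3 1 1 1 3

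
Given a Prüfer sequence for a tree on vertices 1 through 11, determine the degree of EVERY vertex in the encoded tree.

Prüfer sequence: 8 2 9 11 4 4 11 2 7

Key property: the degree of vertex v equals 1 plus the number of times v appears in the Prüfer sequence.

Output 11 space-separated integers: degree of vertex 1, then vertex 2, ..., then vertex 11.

Answer: 1 3 1 3 1 1 2 2 2 1 3

Derivation:
p_1 = 8: count[8] becomes 1
p_2 = 2: count[2] becomes 1
p_3 = 9: count[9] becomes 1
p_4 = 11: count[11] becomes 1
p_5 = 4: count[4] becomes 1
p_6 = 4: count[4] becomes 2
p_7 = 11: count[11] becomes 2
p_8 = 2: count[2] becomes 2
p_9 = 7: count[7] becomes 1
Degrees (1 + count): deg[1]=1+0=1, deg[2]=1+2=3, deg[3]=1+0=1, deg[4]=1+2=3, deg[5]=1+0=1, deg[6]=1+0=1, deg[7]=1+1=2, deg[8]=1+1=2, deg[9]=1+1=2, deg[10]=1+0=1, deg[11]=1+2=3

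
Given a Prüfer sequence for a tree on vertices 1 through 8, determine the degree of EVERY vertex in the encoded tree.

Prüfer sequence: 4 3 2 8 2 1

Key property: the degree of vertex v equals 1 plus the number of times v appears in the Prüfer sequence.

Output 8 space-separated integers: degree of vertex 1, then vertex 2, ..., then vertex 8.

p_1 = 4: count[4] becomes 1
p_2 = 3: count[3] becomes 1
p_3 = 2: count[2] becomes 1
p_4 = 8: count[8] becomes 1
p_5 = 2: count[2] becomes 2
p_6 = 1: count[1] becomes 1
Degrees (1 + count): deg[1]=1+1=2, deg[2]=1+2=3, deg[3]=1+1=2, deg[4]=1+1=2, deg[5]=1+0=1, deg[6]=1+0=1, deg[7]=1+0=1, deg[8]=1+1=2

Answer: 2 3 2 2 1 1 1 2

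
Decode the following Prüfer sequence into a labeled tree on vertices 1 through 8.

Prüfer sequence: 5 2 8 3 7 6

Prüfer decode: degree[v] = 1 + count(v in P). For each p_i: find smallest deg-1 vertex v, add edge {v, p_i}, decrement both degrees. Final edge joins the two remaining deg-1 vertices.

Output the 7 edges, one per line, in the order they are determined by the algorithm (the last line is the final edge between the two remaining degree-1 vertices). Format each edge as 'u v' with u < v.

Answer: 1 5
2 4
2 8
3 5
3 7
6 7
6 8

Derivation:
Initial degrees: {1:1, 2:2, 3:2, 4:1, 5:2, 6:2, 7:2, 8:2}
Step 1: smallest deg-1 vertex = 1, p_1 = 5. Add edge {1,5}. Now deg[1]=0, deg[5]=1.
Step 2: smallest deg-1 vertex = 4, p_2 = 2. Add edge {2,4}. Now deg[4]=0, deg[2]=1.
Step 3: smallest deg-1 vertex = 2, p_3 = 8. Add edge {2,8}. Now deg[2]=0, deg[8]=1.
Step 4: smallest deg-1 vertex = 5, p_4 = 3. Add edge {3,5}. Now deg[5]=0, deg[3]=1.
Step 5: smallest deg-1 vertex = 3, p_5 = 7. Add edge {3,7}. Now deg[3]=0, deg[7]=1.
Step 6: smallest deg-1 vertex = 7, p_6 = 6. Add edge {6,7}. Now deg[7]=0, deg[6]=1.
Final: two remaining deg-1 vertices are 6, 8. Add edge {6,8}.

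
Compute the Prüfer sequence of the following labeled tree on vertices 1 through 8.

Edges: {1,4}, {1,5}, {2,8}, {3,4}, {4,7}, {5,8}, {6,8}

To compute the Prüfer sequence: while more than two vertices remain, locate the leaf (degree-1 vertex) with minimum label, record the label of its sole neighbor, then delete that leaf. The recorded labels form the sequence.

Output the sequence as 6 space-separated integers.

Answer: 8 4 8 4 1 5

Derivation:
Step 1: leaves = {2,3,6,7}. Remove smallest leaf 2, emit neighbor 8.
Step 2: leaves = {3,6,7}. Remove smallest leaf 3, emit neighbor 4.
Step 3: leaves = {6,7}. Remove smallest leaf 6, emit neighbor 8.
Step 4: leaves = {7,8}. Remove smallest leaf 7, emit neighbor 4.
Step 5: leaves = {4,8}. Remove smallest leaf 4, emit neighbor 1.
Step 6: leaves = {1,8}. Remove smallest leaf 1, emit neighbor 5.
Done: 2 vertices remain (5, 8). Sequence = [8 4 8 4 1 5]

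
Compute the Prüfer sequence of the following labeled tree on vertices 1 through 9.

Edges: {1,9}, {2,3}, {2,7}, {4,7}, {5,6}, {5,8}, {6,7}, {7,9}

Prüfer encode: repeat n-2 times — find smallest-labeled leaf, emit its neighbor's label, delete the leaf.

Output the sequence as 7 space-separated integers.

Answer: 9 2 7 7 5 6 7

Derivation:
Step 1: leaves = {1,3,4,8}. Remove smallest leaf 1, emit neighbor 9.
Step 2: leaves = {3,4,8,9}. Remove smallest leaf 3, emit neighbor 2.
Step 3: leaves = {2,4,8,9}. Remove smallest leaf 2, emit neighbor 7.
Step 4: leaves = {4,8,9}. Remove smallest leaf 4, emit neighbor 7.
Step 5: leaves = {8,9}. Remove smallest leaf 8, emit neighbor 5.
Step 6: leaves = {5,9}. Remove smallest leaf 5, emit neighbor 6.
Step 7: leaves = {6,9}. Remove smallest leaf 6, emit neighbor 7.
Done: 2 vertices remain (7, 9). Sequence = [9 2 7 7 5 6 7]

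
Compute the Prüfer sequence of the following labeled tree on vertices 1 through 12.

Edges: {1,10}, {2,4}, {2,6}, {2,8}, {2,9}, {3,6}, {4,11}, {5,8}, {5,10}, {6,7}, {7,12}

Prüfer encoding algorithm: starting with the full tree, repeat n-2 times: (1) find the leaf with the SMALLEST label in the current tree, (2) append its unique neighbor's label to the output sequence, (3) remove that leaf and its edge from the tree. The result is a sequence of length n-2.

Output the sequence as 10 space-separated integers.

Step 1: leaves = {1,3,9,11,12}. Remove smallest leaf 1, emit neighbor 10.
Step 2: leaves = {3,9,10,11,12}. Remove smallest leaf 3, emit neighbor 6.
Step 3: leaves = {9,10,11,12}. Remove smallest leaf 9, emit neighbor 2.
Step 4: leaves = {10,11,12}. Remove smallest leaf 10, emit neighbor 5.
Step 5: leaves = {5,11,12}. Remove smallest leaf 5, emit neighbor 8.
Step 6: leaves = {8,11,12}. Remove smallest leaf 8, emit neighbor 2.
Step 7: leaves = {11,12}. Remove smallest leaf 11, emit neighbor 4.
Step 8: leaves = {4,12}. Remove smallest leaf 4, emit neighbor 2.
Step 9: leaves = {2,12}. Remove smallest leaf 2, emit neighbor 6.
Step 10: leaves = {6,12}. Remove smallest leaf 6, emit neighbor 7.
Done: 2 vertices remain (7, 12). Sequence = [10 6 2 5 8 2 4 2 6 7]

Answer: 10 6 2 5 8 2 4 2 6 7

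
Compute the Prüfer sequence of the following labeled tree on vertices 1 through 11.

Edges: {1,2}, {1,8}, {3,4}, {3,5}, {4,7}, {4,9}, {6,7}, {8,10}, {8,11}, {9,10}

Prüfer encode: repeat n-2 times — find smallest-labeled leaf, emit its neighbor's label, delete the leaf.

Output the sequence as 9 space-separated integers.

Answer: 1 8 3 4 7 4 9 10 8

Derivation:
Step 1: leaves = {2,5,6,11}. Remove smallest leaf 2, emit neighbor 1.
Step 2: leaves = {1,5,6,11}. Remove smallest leaf 1, emit neighbor 8.
Step 3: leaves = {5,6,11}. Remove smallest leaf 5, emit neighbor 3.
Step 4: leaves = {3,6,11}. Remove smallest leaf 3, emit neighbor 4.
Step 5: leaves = {6,11}. Remove smallest leaf 6, emit neighbor 7.
Step 6: leaves = {7,11}. Remove smallest leaf 7, emit neighbor 4.
Step 7: leaves = {4,11}. Remove smallest leaf 4, emit neighbor 9.
Step 8: leaves = {9,11}. Remove smallest leaf 9, emit neighbor 10.
Step 9: leaves = {10,11}. Remove smallest leaf 10, emit neighbor 8.
Done: 2 vertices remain (8, 11). Sequence = [1 8 3 4 7 4 9 10 8]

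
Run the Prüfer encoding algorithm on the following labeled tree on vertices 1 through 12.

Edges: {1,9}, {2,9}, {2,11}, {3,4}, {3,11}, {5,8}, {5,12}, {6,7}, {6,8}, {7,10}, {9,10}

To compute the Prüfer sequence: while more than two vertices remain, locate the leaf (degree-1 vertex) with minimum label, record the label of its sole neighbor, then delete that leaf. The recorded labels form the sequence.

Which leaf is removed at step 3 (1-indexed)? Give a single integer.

Step 1: current leaves = {1,4,12}. Remove leaf 1 (neighbor: 9).
Step 2: current leaves = {4,12}. Remove leaf 4 (neighbor: 3).
Step 3: current leaves = {3,12}. Remove leaf 3 (neighbor: 11).

Answer: 3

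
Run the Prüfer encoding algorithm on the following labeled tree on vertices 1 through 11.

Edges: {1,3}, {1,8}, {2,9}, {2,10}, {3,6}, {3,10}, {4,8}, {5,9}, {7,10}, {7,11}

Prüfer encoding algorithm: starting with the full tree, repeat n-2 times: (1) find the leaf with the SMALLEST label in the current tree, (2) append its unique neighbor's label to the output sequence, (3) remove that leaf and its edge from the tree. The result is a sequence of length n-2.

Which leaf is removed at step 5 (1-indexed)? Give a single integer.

Answer: 1

Derivation:
Step 1: current leaves = {4,5,6,11}. Remove leaf 4 (neighbor: 8).
Step 2: current leaves = {5,6,8,11}. Remove leaf 5 (neighbor: 9).
Step 3: current leaves = {6,8,9,11}. Remove leaf 6 (neighbor: 3).
Step 4: current leaves = {8,9,11}. Remove leaf 8 (neighbor: 1).
Step 5: current leaves = {1,9,11}. Remove leaf 1 (neighbor: 3).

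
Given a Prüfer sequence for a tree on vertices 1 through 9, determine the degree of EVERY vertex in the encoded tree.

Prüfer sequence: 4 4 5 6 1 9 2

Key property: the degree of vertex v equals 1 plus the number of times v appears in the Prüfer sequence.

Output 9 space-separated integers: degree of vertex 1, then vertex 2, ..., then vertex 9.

Answer: 2 2 1 3 2 2 1 1 2

Derivation:
p_1 = 4: count[4] becomes 1
p_2 = 4: count[4] becomes 2
p_3 = 5: count[5] becomes 1
p_4 = 6: count[6] becomes 1
p_5 = 1: count[1] becomes 1
p_6 = 9: count[9] becomes 1
p_7 = 2: count[2] becomes 1
Degrees (1 + count): deg[1]=1+1=2, deg[2]=1+1=2, deg[3]=1+0=1, deg[4]=1+2=3, deg[5]=1+1=2, deg[6]=1+1=2, deg[7]=1+0=1, deg[8]=1+0=1, deg[9]=1+1=2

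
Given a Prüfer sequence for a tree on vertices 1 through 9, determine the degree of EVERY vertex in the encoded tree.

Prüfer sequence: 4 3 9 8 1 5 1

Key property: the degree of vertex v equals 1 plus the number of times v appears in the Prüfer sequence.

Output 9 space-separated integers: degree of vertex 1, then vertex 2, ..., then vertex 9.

p_1 = 4: count[4] becomes 1
p_2 = 3: count[3] becomes 1
p_3 = 9: count[9] becomes 1
p_4 = 8: count[8] becomes 1
p_5 = 1: count[1] becomes 1
p_6 = 5: count[5] becomes 1
p_7 = 1: count[1] becomes 2
Degrees (1 + count): deg[1]=1+2=3, deg[2]=1+0=1, deg[3]=1+1=2, deg[4]=1+1=2, deg[5]=1+1=2, deg[6]=1+0=1, deg[7]=1+0=1, deg[8]=1+1=2, deg[9]=1+1=2

Answer: 3 1 2 2 2 1 1 2 2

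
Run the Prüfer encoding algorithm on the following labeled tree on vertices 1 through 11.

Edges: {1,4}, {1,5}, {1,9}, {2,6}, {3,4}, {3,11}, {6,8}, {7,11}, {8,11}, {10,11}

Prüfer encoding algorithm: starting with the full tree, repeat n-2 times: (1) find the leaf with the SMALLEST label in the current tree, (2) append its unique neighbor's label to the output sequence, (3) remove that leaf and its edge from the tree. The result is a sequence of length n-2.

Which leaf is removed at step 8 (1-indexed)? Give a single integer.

Answer: 4

Derivation:
Step 1: current leaves = {2,5,7,9,10}. Remove leaf 2 (neighbor: 6).
Step 2: current leaves = {5,6,7,9,10}. Remove leaf 5 (neighbor: 1).
Step 3: current leaves = {6,7,9,10}. Remove leaf 6 (neighbor: 8).
Step 4: current leaves = {7,8,9,10}. Remove leaf 7 (neighbor: 11).
Step 5: current leaves = {8,9,10}. Remove leaf 8 (neighbor: 11).
Step 6: current leaves = {9,10}. Remove leaf 9 (neighbor: 1).
Step 7: current leaves = {1,10}. Remove leaf 1 (neighbor: 4).
Step 8: current leaves = {4,10}. Remove leaf 4 (neighbor: 3).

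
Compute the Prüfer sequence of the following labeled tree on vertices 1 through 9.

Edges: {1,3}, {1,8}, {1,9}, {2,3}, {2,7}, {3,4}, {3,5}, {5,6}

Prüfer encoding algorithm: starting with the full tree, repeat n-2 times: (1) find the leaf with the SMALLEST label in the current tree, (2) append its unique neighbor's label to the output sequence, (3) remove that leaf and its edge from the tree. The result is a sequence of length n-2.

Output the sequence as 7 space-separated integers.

Answer: 3 5 3 2 3 1 1

Derivation:
Step 1: leaves = {4,6,7,8,9}. Remove smallest leaf 4, emit neighbor 3.
Step 2: leaves = {6,7,8,9}. Remove smallest leaf 6, emit neighbor 5.
Step 3: leaves = {5,7,8,9}. Remove smallest leaf 5, emit neighbor 3.
Step 4: leaves = {7,8,9}. Remove smallest leaf 7, emit neighbor 2.
Step 5: leaves = {2,8,9}. Remove smallest leaf 2, emit neighbor 3.
Step 6: leaves = {3,8,9}. Remove smallest leaf 3, emit neighbor 1.
Step 7: leaves = {8,9}. Remove smallest leaf 8, emit neighbor 1.
Done: 2 vertices remain (1, 9). Sequence = [3 5 3 2 3 1 1]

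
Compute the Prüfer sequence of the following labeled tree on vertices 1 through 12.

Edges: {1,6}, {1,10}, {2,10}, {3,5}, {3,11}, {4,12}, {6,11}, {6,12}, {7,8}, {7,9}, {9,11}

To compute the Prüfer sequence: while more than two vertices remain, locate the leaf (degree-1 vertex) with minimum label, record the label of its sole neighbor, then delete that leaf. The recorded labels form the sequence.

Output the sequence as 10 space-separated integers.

Answer: 10 12 3 11 7 9 11 1 6 6

Derivation:
Step 1: leaves = {2,4,5,8}. Remove smallest leaf 2, emit neighbor 10.
Step 2: leaves = {4,5,8,10}. Remove smallest leaf 4, emit neighbor 12.
Step 3: leaves = {5,8,10,12}. Remove smallest leaf 5, emit neighbor 3.
Step 4: leaves = {3,8,10,12}. Remove smallest leaf 3, emit neighbor 11.
Step 5: leaves = {8,10,12}. Remove smallest leaf 8, emit neighbor 7.
Step 6: leaves = {7,10,12}. Remove smallest leaf 7, emit neighbor 9.
Step 7: leaves = {9,10,12}. Remove smallest leaf 9, emit neighbor 11.
Step 8: leaves = {10,11,12}. Remove smallest leaf 10, emit neighbor 1.
Step 9: leaves = {1,11,12}. Remove smallest leaf 1, emit neighbor 6.
Step 10: leaves = {11,12}. Remove smallest leaf 11, emit neighbor 6.
Done: 2 vertices remain (6, 12). Sequence = [10 12 3 11 7 9 11 1 6 6]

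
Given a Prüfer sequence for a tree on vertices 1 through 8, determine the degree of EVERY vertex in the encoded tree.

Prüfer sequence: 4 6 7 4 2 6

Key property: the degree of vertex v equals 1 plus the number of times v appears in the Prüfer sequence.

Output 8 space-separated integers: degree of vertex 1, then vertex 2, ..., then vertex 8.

p_1 = 4: count[4] becomes 1
p_2 = 6: count[6] becomes 1
p_3 = 7: count[7] becomes 1
p_4 = 4: count[4] becomes 2
p_5 = 2: count[2] becomes 1
p_6 = 6: count[6] becomes 2
Degrees (1 + count): deg[1]=1+0=1, deg[2]=1+1=2, deg[3]=1+0=1, deg[4]=1+2=3, deg[5]=1+0=1, deg[6]=1+2=3, deg[7]=1+1=2, deg[8]=1+0=1

Answer: 1 2 1 3 1 3 2 1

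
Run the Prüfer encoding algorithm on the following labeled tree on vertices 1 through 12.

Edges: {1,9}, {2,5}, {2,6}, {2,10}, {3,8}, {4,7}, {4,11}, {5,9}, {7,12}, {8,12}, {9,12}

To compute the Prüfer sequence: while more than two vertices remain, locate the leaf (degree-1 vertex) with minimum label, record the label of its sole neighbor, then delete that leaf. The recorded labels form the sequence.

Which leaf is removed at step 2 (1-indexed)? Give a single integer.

Step 1: current leaves = {1,3,6,10,11}. Remove leaf 1 (neighbor: 9).
Step 2: current leaves = {3,6,10,11}. Remove leaf 3 (neighbor: 8).

Answer: 3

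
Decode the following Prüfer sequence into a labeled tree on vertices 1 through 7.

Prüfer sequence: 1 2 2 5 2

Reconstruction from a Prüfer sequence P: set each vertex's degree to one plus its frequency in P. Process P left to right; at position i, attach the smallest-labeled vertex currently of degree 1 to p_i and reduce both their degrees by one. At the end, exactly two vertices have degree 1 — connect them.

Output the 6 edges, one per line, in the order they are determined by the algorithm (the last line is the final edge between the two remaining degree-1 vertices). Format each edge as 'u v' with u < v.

Answer: 1 3
1 2
2 4
5 6
2 5
2 7

Derivation:
Initial degrees: {1:2, 2:4, 3:1, 4:1, 5:2, 6:1, 7:1}
Step 1: smallest deg-1 vertex = 3, p_1 = 1. Add edge {1,3}. Now deg[3]=0, deg[1]=1.
Step 2: smallest deg-1 vertex = 1, p_2 = 2. Add edge {1,2}. Now deg[1]=0, deg[2]=3.
Step 3: smallest deg-1 vertex = 4, p_3 = 2. Add edge {2,4}. Now deg[4]=0, deg[2]=2.
Step 4: smallest deg-1 vertex = 6, p_4 = 5. Add edge {5,6}. Now deg[6]=0, deg[5]=1.
Step 5: smallest deg-1 vertex = 5, p_5 = 2. Add edge {2,5}. Now deg[5]=0, deg[2]=1.
Final: two remaining deg-1 vertices are 2, 7. Add edge {2,7}.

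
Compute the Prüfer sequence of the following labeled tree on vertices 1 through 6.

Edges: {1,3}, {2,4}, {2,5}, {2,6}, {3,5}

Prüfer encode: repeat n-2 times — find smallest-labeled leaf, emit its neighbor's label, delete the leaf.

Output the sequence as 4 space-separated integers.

Step 1: leaves = {1,4,6}. Remove smallest leaf 1, emit neighbor 3.
Step 2: leaves = {3,4,6}. Remove smallest leaf 3, emit neighbor 5.
Step 3: leaves = {4,5,6}. Remove smallest leaf 4, emit neighbor 2.
Step 4: leaves = {5,6}. Remove smallest leaf 5, emit neighbor 2.
Done: 2 vertices remain (2, 6). Sequence = [3 5 2 2]

Answer: 3 5 2 2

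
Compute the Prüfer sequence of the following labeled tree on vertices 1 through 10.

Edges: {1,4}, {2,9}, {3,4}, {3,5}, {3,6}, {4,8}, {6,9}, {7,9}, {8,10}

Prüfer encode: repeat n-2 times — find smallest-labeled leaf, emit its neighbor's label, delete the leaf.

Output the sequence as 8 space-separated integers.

Step 1: leaves = {1,2,5,7,10}. Remove smallest leaf 1, emit neighbor 4.
Step 2: leaves = {2,5,7,10}. Remove smallest leaf 2, emit neighbor 9.
Step 3: leaves = {5,7,10}. Remove smallest leaf 5, emit neighbor 3.
Step 4: leaves = {7,10}. Remove smallest leaf 7, emit neighbor 9.
Step 5: leaves = {9,10}. Remove smallest leaf 9, emit neighbor 6.
Step 6: leaves = {6,10}. Remove smallest leaf 6, emit neighbor 3.
Step 7: leaves = {3,10}. Remove smallest leaf 3, emit neighbor 4.
Step 8: leaves = {4,10}. Remove smallest leaf 4, emit neighbor 8.
Done: 2 vertices remain (8, 10). Sequence = [4 9 3 9 6 3 4 8]

Answer: 4 9 3 9 6 3 4 8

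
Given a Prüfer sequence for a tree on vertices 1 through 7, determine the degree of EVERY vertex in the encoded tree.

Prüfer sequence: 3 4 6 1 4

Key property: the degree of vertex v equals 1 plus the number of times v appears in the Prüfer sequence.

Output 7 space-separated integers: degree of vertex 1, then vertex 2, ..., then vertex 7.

Answer: 2 1 2 3 1 2 1

Derivation:
p_1 = 3: count[3] becomes 1
p_2 = 4: count[4] becomes 1
p_3 = 6: count[6] becomes 1
p_4 = 1: count[1] becomes 1
p_5 = 4: count[4] becomes 2
Degrees (1 + count): deg[1]=1+1=2, deg[2]=1+0=1, deg[3]=1+1=2, deg[4]=1+2=3, deg[5]=1+0=1, deg[6]=1+1=2, deg[7]=1+0=1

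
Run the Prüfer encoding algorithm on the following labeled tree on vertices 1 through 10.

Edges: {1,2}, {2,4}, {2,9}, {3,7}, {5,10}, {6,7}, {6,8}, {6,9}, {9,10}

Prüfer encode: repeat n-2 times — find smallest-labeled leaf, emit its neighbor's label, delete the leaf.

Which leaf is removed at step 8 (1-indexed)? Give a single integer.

Step 1: current leaves = {1,3,4,5,8}. Remove leaf 1 (neighbor: 2).
Step 2: current leaves = {3,4,5,8}. Remove leaf 3 (neighbor: 7).
Step 3: current leaves = {4,5,7,8}. Remove leaf 4 (neighbor: 2).
Step 4: current leaves = {2,5,7,8}. Remove leaf 2 (neighbor: 9).
Step 5: current leaves = {5,7,8}. Remove leaf 5 (neighbor: 10).
Step 6: current leaves = {7,8,10}. Remove leaf 7 (neighbor: 6).
Step 7: current leaves = {8,10}. Remove leaf 8 (neighbor: 6).
Step 8: current leaves = {6,10}. Remove leaf 6 (neighbor: 9).

Answer: 6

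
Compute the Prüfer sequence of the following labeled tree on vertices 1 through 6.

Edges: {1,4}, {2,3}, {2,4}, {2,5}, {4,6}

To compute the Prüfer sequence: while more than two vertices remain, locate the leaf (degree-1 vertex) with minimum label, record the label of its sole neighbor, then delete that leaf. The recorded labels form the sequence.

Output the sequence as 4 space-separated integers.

Step 1: leaves = {1,3,5,6}. Remove smallest leaf 1, emit neighbor 4.
Step 2: leaves = {3,5,6}. Remove smallest leaf 3, emit neighbor 2.
Step 3: leaves = {5,6}. Remove smallest leaf 5, emit neighbor 2.
Step 4: leaves = {2,6}. Remove smallest leaf 2, emit neighbor 4.
Done: 2 vertices remain (4, 6). Sequence = [4 2 2 4]

Answer: 4 2 2 4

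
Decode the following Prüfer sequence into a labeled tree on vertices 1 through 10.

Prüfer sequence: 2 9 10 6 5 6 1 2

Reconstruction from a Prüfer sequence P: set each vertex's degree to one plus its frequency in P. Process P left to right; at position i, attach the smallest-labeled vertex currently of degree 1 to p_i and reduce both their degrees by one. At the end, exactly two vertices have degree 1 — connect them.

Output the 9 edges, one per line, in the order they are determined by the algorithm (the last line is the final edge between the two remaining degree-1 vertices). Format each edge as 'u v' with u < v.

Initial degrees: {1:2, 2:3, 3:1, 4:1, 5:2, 6:3, 7:1, 8:1, 9:2, 10:2}
Step 1: smallest deg-1 vertex = 3, p_1 = 2. Add edge {2,3}. Now deg[3]=0, deg[2]=2.
Step 2: smallest deg-1 vertex = 4, p_2 = 9. Add edge {4,9}. Now deg[4]=0, deg[9]=1.
Step 3: smallest deg-1 vertex = 7, p_3 = 10. Add edge {7,10}. Now deg[7]=0, deg[10]=1.
Step 4: smallest deg-1 vertex = 8, p_4 = 6. Add edge {6,8}. Now deg[8]=0, deg[6]=2.
Step 5: smallest deg-1 vertex = 9, p_5 = 5. Add edge {5,9}. Now deg[9]=0, deg[5]=1.
Step 6: smallest deg-1 vertex = 5, p_6 = 6. Add edge {5,6}. Now deg[5]=0, deg[6]=1.
Step 7: smallest deg-1 vertex = 6, p_7 = 1. Add edge {1,6}. Now deg[6]=0, deg[1]=1.
Step 8: smallest deg-1 vertex = 1, p_8 = 2. Add edge {1,2}. Now deg[1]=0, deg[2]=1.
Final: two remaining deg-1 vertices are 2, 10. Add edge {2,10}.

Answer: 2 3
4 9
7 10
6 8
5 9
5 6
1 6
1 2
2 10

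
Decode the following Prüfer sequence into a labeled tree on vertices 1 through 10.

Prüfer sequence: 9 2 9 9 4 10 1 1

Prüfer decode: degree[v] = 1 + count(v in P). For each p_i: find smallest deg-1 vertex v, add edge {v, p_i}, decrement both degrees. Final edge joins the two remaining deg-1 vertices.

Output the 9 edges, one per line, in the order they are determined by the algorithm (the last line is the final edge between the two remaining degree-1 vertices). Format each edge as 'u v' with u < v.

Answer: 3 9
2 5
2 9
6 9
4 7
4 10
1 8
1 9
1 10

Derivation:
Initial degrees: {1:3, 2:2, 3:1, 4:2, 5:1, 6:1, 7:1, 8:1, 9:4, 10:2}
Step 1: smallest deg-1 vertex = 3, p_1 = 9. Add edge {3,9}. Now deg[3]=0, deg[9]=3.
Step 2: smallest deg-1 vertex = 5, p_2 = 2. Add edge {2,5}. Now deg[5]=0, deg[2]=1.
Step 3: smallest deg-1 vertex = 2, p_3 = 9. Add edge {2,9}. Now deg[2]=0, deg[9]=2.
Step 4: smallest deg-1 vertex = 6, p_4 = 9. Add edge {6,9}. Now deg[6]=0, deg[9]=1.
Step 5: smallest deg-1 vertex = 7, p_5 = 4. Add edge {4,7}. Now deg[7]=0, deg[4]=1.
Step 6: smallest deg-1 vertex = 4, p_6 = 10. Add edge {4,10}. Now deg[4]=0, deg[10]=1.
Step 7: smallest deg-1 vertex = 8, p_7 = 1. Add edge {1,8}. Now deg[8]=0, deg[1]=2.
Step 8: smallest deg-1 vertex = 9, p_8 = 1. Add edge {1,9}. Now deg[9]=0, deg[1]=1.
Final: two remaining deg-1 vertices are 1, 10. Add edge {1,10}.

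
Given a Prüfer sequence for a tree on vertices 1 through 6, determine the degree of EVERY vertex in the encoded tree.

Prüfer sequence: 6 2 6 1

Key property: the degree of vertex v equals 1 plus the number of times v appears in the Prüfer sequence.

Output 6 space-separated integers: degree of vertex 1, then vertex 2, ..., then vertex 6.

Answer: 2 2 1 1 1 3

Derivation:
p_1 = 6: count[6] becomes 1
p_2 = 2: count[2] becomes 1
p_3 = 6: count[6] becomes 2
p_4 = 1: count[1] becomes 1
Degrees (1 + count): deg[1]=1+1=2, deg[2]=1+1=2, deg[3]=1+0=1, deg[4]=1+0=1, deg[5]=1+0=1, deg[6]=1+2=3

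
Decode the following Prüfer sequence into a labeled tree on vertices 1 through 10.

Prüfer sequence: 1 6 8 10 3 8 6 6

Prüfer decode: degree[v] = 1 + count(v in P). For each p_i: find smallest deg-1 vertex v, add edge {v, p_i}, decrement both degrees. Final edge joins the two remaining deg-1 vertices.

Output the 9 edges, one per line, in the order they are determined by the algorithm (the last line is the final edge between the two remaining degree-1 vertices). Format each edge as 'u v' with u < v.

Answer: 1 2
1 6
4 8
5 10
3 7
3 8
6 8
6 9
6 10

Derivation:
Initial degrees: {1:2, 2:1, 3:2, 4:1, 5:1, 6:4, 7:1, 8:3, 9:1, 10:2}
Step 1: smallest deg-1 vertex = 2, p_1 = 1. Add edge {1,2}. Now deg[2]=0, deg[1]=1.
Step 2: smallest deg-1 vertex = 1, p_2 = 6. Add edge {1,6}. Now deg[1]=0, deg[6]=3.
Step 3: smallest deg-1 vertex = 4, p_3 = 8. Add edge {4,8}. Now deg[4]=0, deg[8]=2.
Step 4: smallest deg-1 vertex = 5, p_4 = 10. Add edge {5,10}. Now deg[5]=0, deg[10]=1.
Step 5: smallest deg-1 vertex = 7, p_5 = 3. Add edge {3,7}. Now deg[7]=0, deg[3]=1.
Step 6: smallest deg-1 vertex = 3, p_6 = 8. Add edge {3,8}. Now deg[3]=0, deg[8]=1.
Step 7: smallest deg-1 vertex = 8, p_7 = 6. Add edge {6,8}. Now deg[8]=0, deg[6]=2.
Step 8: smallest deg-1 vertex = 9, p_8 = 6. Add edge {6,9}. Now deg[9]=0, deg[6]=1.
Final: two remaining deg-1 vertices are 6, 10. Add edge {6,10}.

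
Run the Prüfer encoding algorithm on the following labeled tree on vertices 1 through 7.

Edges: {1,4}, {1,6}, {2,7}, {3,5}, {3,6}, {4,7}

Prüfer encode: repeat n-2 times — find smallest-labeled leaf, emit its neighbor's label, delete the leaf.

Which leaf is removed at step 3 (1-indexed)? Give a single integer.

Step 1: current leaves = {2,5}. Remove leaf 2 (neighbor: 7).
Step 2: current leaves = {5,7}. Remove leaf 5 (neighbor: 3).
Step 3: current leaves = {3,7}. Remove leaf 3 (neighbor: 6).

Answer: 3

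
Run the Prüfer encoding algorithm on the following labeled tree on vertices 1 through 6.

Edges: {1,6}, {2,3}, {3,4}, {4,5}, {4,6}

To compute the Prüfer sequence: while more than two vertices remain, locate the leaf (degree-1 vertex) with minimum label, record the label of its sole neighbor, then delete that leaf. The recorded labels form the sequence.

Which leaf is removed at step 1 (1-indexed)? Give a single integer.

Step 1: current leaves = {1,2,5}. Remove leaf 1 (neighbor: 6).

Answer: 1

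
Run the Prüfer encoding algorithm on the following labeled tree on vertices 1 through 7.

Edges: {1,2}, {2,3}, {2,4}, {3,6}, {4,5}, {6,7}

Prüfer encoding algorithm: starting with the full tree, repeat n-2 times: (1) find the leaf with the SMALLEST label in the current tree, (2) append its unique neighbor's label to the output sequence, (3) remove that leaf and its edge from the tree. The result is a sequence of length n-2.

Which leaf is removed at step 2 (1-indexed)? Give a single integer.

Answer: 5

Derivation:
Step 1: current leaves = {1,5,7}. Remove leaf 1 (neighbor: 2).
Step 2: current leaves = {5,7}. Remove leaf 5 (neighbor: 4).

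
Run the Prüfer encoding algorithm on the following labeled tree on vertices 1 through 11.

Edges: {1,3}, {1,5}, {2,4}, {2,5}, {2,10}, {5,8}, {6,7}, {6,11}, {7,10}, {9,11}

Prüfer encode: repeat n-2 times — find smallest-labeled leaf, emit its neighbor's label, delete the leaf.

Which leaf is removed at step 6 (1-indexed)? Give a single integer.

Answer: 2

Derivation:
Step 1: current leaves = {3,4,8,9}. Remove leaf 3 (neighbor: 1).
Step 2: current leaves = {1,4,8,9}. Remove leaf 1 (neighbor: 5).
Step 3: current leaves = {4,8,9}. Remove leaf 4 (neighbor: 2).
Step 4: current leaves = {8,9}. Remove leaf 8 (neighbor: 5).
Step 5: current leaves = {5,9}. Remove leaf 5 (neighbor: 2).
Step 6: current leaves = {2,9}. Remove leaf 2 (neighbor: 10).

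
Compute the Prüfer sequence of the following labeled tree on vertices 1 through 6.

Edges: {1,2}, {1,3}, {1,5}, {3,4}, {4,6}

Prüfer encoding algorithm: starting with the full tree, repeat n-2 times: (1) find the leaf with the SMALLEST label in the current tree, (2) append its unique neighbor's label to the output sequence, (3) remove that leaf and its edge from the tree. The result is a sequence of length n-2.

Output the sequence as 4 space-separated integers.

Answer: 1 1 3 4

Derivation:
Step 1: leaves = {2,5,6}. Remove smallest leaf 2, emit neighbor 1.
Step 2: leaves = {5,6}. Remove smallest leaf 5, emit neighbor 1.
Step 3: leaves = {1,6}. Remove smallest leaf 1, emit neighbor 3.
Step 4: leaves = {3,6}. Remove smallest leaf 3, emit neighbor 4.
Done: 2 vertices remain (4, 6). Sequence = [1 1 3 4]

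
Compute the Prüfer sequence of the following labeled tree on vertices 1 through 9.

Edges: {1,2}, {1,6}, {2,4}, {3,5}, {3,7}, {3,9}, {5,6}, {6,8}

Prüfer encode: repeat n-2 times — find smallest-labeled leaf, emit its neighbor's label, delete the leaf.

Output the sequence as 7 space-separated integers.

Answer: 2 1 6 3 6 5 3

Derivation:
Step 1: leaves = {4,7,8,9}. Remove smallest leaf 4, emit neighbor 2.
Step 2: leaves = {2,7,8,9}. Remove smallest leaf 2, emit neighbor 1.
Step 3: leaves = {1,7,8,9}. Remove smallest leaf 1, emit neighbor 6.
Step 4: leaves = {7,8,9}. Remove smallest leaf 7, emit neighbor 3.
Step 5: leaves = {8,9}. Remove smallest leaf 8, emit neighbor 6.
Step 6: leaves = {6,9}. Remove smallest leaf 6, emit neighbor 5.
Step 7: leaves = {5,9}. Remove smallest leaf 5, emit neighbor 3.
Done: 2 vertices remain (3, 9). Sequence = [2 1 6 3 6 5 3]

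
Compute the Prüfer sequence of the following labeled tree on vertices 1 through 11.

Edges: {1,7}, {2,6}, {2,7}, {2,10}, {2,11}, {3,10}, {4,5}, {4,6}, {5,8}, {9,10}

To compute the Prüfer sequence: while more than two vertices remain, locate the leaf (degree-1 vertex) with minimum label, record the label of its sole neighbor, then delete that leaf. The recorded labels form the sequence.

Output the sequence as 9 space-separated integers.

Answer: 7 10 2 5 4 6 2 10 2

Derivation:
Step 1: leaves = {1,3,8,9,11}. Remove smallest leaf 1, emit neighbor 7.
Step 2: leaves = {3,7,8,9,11}. Remove smallest leaf 3, emit neighbor 10.
Step 3: leaves = {7,8,9,11}. Remove smallest leaf 7, emit neighbor 2.
Step 4: leaves = {8,9,11}. Remove smallest leaf 8, emit neighbor 5.
Step 5: leaves = {5,9,11}. Remove smallest leaf 5, emit neighbor 4.
Step 6: leaves = {4,9,11}. Remove smallest leaf 4, emit neighbor 6.
Step 7: leaves = {6,9,11}. Remove smallest leaf 6, emit neighbor 2.
Step 8: leaves = {9,11}. Remove smallest leaf 9, emit neighbor 10.
Step 9: leaves = {10,11}. Remove smallest leaf 10, emit neighbor 2.
Done: 2 vertices remain (2, 11). Sequence = [7 10 2 5 4 6 2 10 2]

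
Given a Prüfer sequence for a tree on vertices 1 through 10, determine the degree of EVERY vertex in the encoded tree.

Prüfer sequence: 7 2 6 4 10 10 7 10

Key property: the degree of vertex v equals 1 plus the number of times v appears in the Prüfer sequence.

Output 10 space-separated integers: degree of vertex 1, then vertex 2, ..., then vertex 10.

p_1 = 7: count[7] becomes 1
p_2 = 2: count[2] becomes 1
p_3 = 6: count[6] becomes 1
p_4 = 4: count[4] becomes 1
p_5 = 10: count[10] becomes 1
p_6 = 10: count[10] becomes 2
p_7 = 7: count[7] becomes 2
p_8 = 10: count[10] becomes 3
Degrees (1 + count): deg[1]=1+0=1, deg[2]=1+1=2, deg[3]=1+0=1, deg[4]=1+1=2, deg[5]=1+0=1, deg[6]=1+1=2, deg[7]=1+2=3, deg[8]=1+0=1, deg[9]=1+0=1, deg[10]=1+3=4

Answer: 1 2 1 2 1 2 3 1 1 4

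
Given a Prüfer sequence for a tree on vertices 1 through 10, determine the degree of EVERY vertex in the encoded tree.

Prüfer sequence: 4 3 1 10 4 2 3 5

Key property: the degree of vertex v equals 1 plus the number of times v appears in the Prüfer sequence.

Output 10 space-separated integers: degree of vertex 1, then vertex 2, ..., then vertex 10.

p_1 = 4: count[4] becomes 1
p_2 = 3: count[3] becomes 1
p_3 = 1: count[1] becomes 1
p_4 = 10: count[10] becomes 1
p_5 = 4: count[4] becomes 2
p_6 = 2: count[2] becomes 1
p_7 = 3: count[3] becomes 2
p_8 = 5: count[5] becomes 1
Degrees (1 + count): deg[1]=1+1=2, deg[2]=1+1=2, deg[3]=1+2=3, deg[4]=1+2=3, deg[5]=1+1=2, deg[6]=1+0=1, deg[7]=1+0=1, deg[8]=1+0=1, deg[9]=1+0=1, deg[10]=1+1=2

Answer: 2 2 3 3 2 1 1 1 1 2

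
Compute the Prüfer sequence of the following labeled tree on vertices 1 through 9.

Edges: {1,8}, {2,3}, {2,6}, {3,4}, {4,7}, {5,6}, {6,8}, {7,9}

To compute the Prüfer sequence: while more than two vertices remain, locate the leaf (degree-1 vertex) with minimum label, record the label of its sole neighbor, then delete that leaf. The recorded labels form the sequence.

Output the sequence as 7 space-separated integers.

Step 1: leaves = {1,5,9}. Remove smallest leaf 1, emit neighbor 8.
Step 2: leaves = {5,8,9}. Remove smallest leaf 5, emit neighbor 6.
Step 3: leaves = {8,9}. Remove smallest leaf 8, emit neighbor 6.
Step 4: leaves = {6,9}. Remove smallest leaf 6, emit neighbor 2.
Step 5: leaves = {2,9}. Remove smallest leaf 2, emit neighbor 3.
Step 6: leaves = {3,9}. Remove smallest leaf 3, emit neighbor 4.
Step 7: leaves = {4,9}. Remove smallest leaf 4, emit neighbor 7.
Done: 2 vertices remain (7, 9). Sequence = [8 6 6 2 3 4 7]

Answer: 8 6 6 2 3 4 7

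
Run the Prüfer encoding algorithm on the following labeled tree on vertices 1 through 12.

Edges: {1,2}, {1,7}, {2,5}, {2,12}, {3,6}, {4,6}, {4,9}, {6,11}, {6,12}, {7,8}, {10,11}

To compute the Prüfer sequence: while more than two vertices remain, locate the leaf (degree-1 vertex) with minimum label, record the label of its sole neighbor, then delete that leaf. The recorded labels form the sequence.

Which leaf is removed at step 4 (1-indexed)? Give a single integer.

Answer: 7

Derivation:
Step 1: current leaves = {3,5,8,9,10}. Remove leaf 3 (neighbor: 6).
Step 2: current leaves = {5,8,9,10}. Remove leaf 5 (neighbor: 2).
Step 3: current leaves = {8,9,10}. Remove leaf 8 (neighbor: 7).
Step 4: current leaves = {7,9,10}. Remove leaf 7 (neighbor: 1).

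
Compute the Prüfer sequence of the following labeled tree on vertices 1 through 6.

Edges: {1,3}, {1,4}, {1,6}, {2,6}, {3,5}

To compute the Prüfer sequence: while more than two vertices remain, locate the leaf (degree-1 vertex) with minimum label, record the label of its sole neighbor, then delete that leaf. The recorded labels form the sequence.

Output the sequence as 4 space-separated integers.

Answer: 6 1 3 1

Derivation:
Step 1: leaves = {2,4,5}. Remove smallest leaf 2, emit neighbor 6.
Step 2: leaves = {4,5,6}. Remove smallest leaf 4, emit neighbor 1.
Step 3: leaves = {5,6}. Remove smallest leaf 5, emit neighbor 3.
Step 4: leaves = {3,6}. Remove smallest leaf 3, emit neighbor 1.
Done: 2 vertices remain (1, 6). Sequence = [6 1 3 1]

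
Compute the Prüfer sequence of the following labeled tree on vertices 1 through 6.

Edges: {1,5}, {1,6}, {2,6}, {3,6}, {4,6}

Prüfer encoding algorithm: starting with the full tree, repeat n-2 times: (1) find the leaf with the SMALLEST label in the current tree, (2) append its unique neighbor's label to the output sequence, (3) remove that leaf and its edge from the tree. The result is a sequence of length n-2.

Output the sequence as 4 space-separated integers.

Step 1: leaves = {2,3,4,5}. Remove smallest leaf 2, emit neighbor 6.
Step 2: leaves = {3,4,5}. Remove smallest leaf 3, emit neighbor 6.
Step 3: leaves = {4,5}. Remove smallest leaf 4, emit neighbor 6.
Step 4: leaves = {5,6}. Remove smallest leaf 5, emit neighbor 1.
Done: 2 vertices remain (1, 6). Sequence = [6 6 6 1]

Answer: 6 6 6 1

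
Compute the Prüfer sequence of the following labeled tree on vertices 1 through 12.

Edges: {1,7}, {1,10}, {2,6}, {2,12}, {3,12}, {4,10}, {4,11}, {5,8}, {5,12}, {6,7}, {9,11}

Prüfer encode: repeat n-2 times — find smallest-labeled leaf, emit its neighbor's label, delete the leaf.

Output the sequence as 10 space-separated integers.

Step 1: leaves = {3,8,9}. Remove smallest leaf 3, emit neighbor 12.
Step 2: leaves = {8,9}. Remove smallest leaf 8, emit neighbor 5.
Step 3: leaves = {5,9}. Remove smallest leaf 5, emit neighbor 12.
Step 4: leaves = {9,12}. Remove smallest leaf 9, emit neighbor 11.
Step 5: leaves = {11,12}. Remove smallest leaf 11, emit neighbor 4.
Step 6: leaves = {4,12}. Remove smallest leaf 4, emit neighbor 10.
Step 7: leaves = {10,12}. Remove smallest leaf 10, emit neighbor 1.
Step 8: leaves = {1,12}. Remove smallest leaf 1, emit neighbor 7.
Step 9: leaves = {7,12}. Remove smallest leaf 7, emit neighbor 6.
Step 10: leaves = {6,12}. Remove smallest leaf 6, emit neighbor 2.
Done: 2 vertices remain (2, 12). Sequence = [12 5 12 11 4 10 1 7 6 2]

Answer: 12 5 12 11 4 10 1 7 6 2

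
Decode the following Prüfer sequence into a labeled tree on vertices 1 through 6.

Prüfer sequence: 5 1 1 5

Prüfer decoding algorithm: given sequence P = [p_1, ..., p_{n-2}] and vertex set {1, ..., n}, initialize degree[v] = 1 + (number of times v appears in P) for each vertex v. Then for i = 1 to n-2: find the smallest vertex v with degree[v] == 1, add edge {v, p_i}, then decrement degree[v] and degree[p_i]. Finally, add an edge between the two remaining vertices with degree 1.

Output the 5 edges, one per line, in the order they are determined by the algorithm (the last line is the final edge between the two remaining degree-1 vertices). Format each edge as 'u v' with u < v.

Answer: 2 5
1 3
1 4
1 5
5 6

Derivation:
Initial degrees: {1:3, 2:1, 3:1, 4:1, 5:3, 6:1}
Step 1: smallest deg-1 vertex = 2, p_1 = 5. Add edge {2,5}. Now deg[2]=0, deg[5]=2.
Step 2: smallest deg-1 vertex = 3, p_2 = 1. Add edge {1,3}. Now deg[3]=0, deg[1]=2.
Step 3: smallest deg-1 vertex = 4, p_3 = 1. Add edge {1,4}. Now deg[4]=0, deg[1]=1.
Step 4: smallest deg-1 vertex = 1, p_4 = 5. Add edge {1,5}. Now deg[1]=0, deg[5]=1.
Final: two remaining deg-1 vertices are 5, 6. Add edge {5,6}.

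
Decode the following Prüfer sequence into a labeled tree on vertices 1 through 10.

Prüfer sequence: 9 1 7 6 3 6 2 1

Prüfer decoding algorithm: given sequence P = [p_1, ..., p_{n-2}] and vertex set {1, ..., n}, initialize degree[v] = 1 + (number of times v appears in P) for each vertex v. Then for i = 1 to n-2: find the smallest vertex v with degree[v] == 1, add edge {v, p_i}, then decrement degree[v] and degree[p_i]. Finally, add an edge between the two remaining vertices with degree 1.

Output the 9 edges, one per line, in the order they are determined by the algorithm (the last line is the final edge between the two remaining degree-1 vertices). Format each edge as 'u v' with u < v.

Initial degrees: {1:3, 2:2, 3:2, 4:1, 5:1, 6:3, 7:2, 8:1, 9:2, 10:1}
Step 1: smallest deg-1 vertex = 4, p_1 = 9. Add edge {4,9}. Now deg[4]=0, deg[9]=1.
Step 2: smallest deg-1 vertex = 5, p_2 = 1. Add edge {1,5}. Now deg[5]=0, deg[1]=2.
Step 3: smallest deg-1 vertex = 8, p_3 = 7. Add edge {7,8}. Now deg[8]=0, deg[7]=1.
Step 4: smallest deg-1 vertex = 7, p_4 = 6. Add edge {6,7}. Now deg[7]=0, deg[6]=2.
Step 5: smallest deg-1 vertex = 9, p_5 = 3. Add edge {3,9}. Now deg[9]=0, deg[3]=1.
Step 6: smallest deg-1 vertex = 3, p_6 = 6. Add edge {3,6}. Now deg[3]=0, deg[6]=1.
Step 7: smallest deg-1 vertex = 6, p_7 = 2. Add edge {2,6}. Now deg[6]=0, deg[2]=1.
Step 8: smallest deg-1 vertex = 2, p_8 = 1. Add edge {1,2}. Now deg[2]=0, deg[1]=1.
Final: two remaining deg-1 vertices are 1, 10. Add edge {1,10}.

Answer: 4 9
1 5
7 8
6 7
3 9
3 6
2 6
1 2
1 10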